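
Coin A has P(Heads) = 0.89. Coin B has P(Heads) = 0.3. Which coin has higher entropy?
B

For binary distributions, entropy is maximized at p=0.5 and decreases as p moves toward 0 or 1.

H(A) = H(0.89) = 0.4999 bits
H(B) = H(0.3) = 0.8813 bits

Distribution B (p=0.3) is closer to uniform (p=0.5), so it has higher entropy.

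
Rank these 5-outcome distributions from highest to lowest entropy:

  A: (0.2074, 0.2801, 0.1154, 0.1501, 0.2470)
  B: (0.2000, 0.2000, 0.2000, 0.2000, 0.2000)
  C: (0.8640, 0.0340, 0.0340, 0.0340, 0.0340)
B > A > C

Key insight: Entropy is maximized by uniform distributions and minimized by concentrated distributions.

- Uniform distributions have maximum entropy log₂(5) = 2.3219 bits
- The more "peaked" or concentrated a distribution, the lower its entropy

Entropies:
  H(A) = 2.2534 bits
  H(B) = 2.3219 bits
  H(C) = 0.8457 bits

Ranking: B > A > C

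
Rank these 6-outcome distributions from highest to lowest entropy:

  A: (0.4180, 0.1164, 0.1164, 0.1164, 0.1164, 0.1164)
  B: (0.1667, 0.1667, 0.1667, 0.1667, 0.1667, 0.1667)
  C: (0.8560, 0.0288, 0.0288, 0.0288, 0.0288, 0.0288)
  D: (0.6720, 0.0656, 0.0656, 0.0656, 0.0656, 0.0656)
B > A > D > C

Key insight: Entropy is maximized by uniform distributions and minimized by concentrated distributions.

Entropies:
  H(A) = 2.3319 bits
  H(B) = 2.5850 bits
  H(C) = 0.9290 bits
  H(D) = 1.6745 bits

Ranking: B > A > D > C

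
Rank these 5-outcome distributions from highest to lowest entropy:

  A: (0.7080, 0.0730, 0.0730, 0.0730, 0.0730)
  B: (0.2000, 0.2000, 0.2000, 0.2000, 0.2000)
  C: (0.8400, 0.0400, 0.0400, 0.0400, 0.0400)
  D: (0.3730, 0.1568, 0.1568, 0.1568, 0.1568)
B > D > A > C

Key insight: Entropy is maximized by uniform distributions and minimized by concentrated distributions.

Entropies:
  H(A) = 1.4553 bits
  H(B) = 2.3219 bits
  H(C) = 0.9543 bits
  H(D) = 2.2069 bits

Ranking: B > D > A > C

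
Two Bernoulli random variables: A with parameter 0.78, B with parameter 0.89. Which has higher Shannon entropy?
A

For binary distributions, entropy is maximized at p=0.5 and decreases as p moves toward 0 or 1.

H(A) = H(0.78) = 0.7602 bits
H(B) = H(0.89) = 0.4999 bits

Distribution A (p=0.78) is closer to uniform (p=0.5), so it has higher entropy.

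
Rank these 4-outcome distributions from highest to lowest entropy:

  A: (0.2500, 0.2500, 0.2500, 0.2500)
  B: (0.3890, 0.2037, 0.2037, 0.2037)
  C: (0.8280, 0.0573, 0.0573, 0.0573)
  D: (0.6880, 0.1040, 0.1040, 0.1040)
A > B > D > C

Key insight: Entropy is maximized by uniform distributions and minimized by concentrated distributions.

Entropies:
  H(A) = 2.0000 bits
  H(B) = 1.9326 bits
  H(C) = 0.9349 bits
  H(D) = 1.3900 bits

Ranking: A > B > D > C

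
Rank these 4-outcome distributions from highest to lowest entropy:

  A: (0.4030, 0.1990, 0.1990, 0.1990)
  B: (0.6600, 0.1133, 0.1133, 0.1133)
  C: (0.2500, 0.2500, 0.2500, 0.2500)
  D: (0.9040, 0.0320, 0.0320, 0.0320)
C > A > B > D

Key insight: Entropy is maximized by uniform distributions and minimized by concentrated distributions.

Entropies:
  H(A) = 1.9189 bits
  H(B) = 1.4637 bits
  H(C) = 2.0000 bits
  H(D) = 0.6083 bits

Ranking: C > A > B > D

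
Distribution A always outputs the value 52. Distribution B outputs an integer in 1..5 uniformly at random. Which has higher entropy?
B

A is deterministic, so H(A) = 0. B is uniform over 5 outcomes, so H(B) = log₂(5) = 2.322 bits. Any distribution with genuine randomness has higher entropy than a deterministic one.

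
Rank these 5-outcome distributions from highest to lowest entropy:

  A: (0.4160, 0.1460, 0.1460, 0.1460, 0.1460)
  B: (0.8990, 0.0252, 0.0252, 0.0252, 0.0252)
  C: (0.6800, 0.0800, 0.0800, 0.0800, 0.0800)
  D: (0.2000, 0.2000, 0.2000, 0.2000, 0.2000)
D > A > C > B

Key insight: Entropy is maximized by uniform distributions and minimized by concentrated distributions.

Entropies:
  H(A) = 2.1475 bits
  H(B) = 0.6742 bits
  H(C) = 1.5444 bits
  H(D) = 2.3219 bits

Ranking: D > A > C > B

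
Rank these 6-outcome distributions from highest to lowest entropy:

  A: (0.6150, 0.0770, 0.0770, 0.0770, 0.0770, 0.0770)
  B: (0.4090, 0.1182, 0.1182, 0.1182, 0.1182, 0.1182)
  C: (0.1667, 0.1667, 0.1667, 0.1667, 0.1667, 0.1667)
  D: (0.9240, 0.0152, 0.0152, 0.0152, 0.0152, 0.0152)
C > B > A > D

Key insight: Entropy is maximized by uniform distributions and minimized by concentrated distributions.

Entropies:
  H(A) = 1.8554 bits
  H(B) = 2.3482 bits
  H(C) = 2.5850 bits
  H(D) = 0.5644 bits

Ranking: C > B > A > D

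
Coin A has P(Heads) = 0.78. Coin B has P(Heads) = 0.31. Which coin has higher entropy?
B

For binary distributions, entropy is maximized at p=0.5 and decreases as p moves toward 0 or 1.

H(A) = H(0.78) = 0.7602 bits
H(B) = H(0.31) = 0.8932 bits

Distribution B (p=0.31) is closer to uniform (p=0.5), so it has higher entropy.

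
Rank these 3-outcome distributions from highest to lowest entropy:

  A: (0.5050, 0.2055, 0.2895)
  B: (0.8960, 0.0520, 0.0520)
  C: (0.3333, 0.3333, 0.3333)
C > A > B

Key insight: Entropy is maximized by uniform distributions and minimized by concentrated distributions.

- Uniform distributions have maximum entropy log₂(3) = 1.5850 bits
- The more "peaked" or concentrated a distribution, the lower its entropy

Entropies:
  H(A) = 1.4846 bits
  H(B) = 0.5855 bits
  H(C) = 1.5850 bits

Ranking: C > A > B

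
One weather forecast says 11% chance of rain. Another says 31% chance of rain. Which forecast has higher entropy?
31% forecast

Treat each forecast as a Bernoulli distribution. Binary entropy is maximized at p=0.5 and falls off symmetrically toward 0 or 1. The 31% forecast is closer to 50%, so it is more uncertain. H(11%) ≈ 0.500 bits, H(31%) ≈ 0.893 bits.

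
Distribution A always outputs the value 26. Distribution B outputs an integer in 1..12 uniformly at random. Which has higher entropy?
B

A is deterministic, so H(A) = 0. B is uniform over 12 outcomes, so H(B) = log₂(12) = 3.585 bits. Any distribution with genuine randomness has higher entropy than a deterministic one.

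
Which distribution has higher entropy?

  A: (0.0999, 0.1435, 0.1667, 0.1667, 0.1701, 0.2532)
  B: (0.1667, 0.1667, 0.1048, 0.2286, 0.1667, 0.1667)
B

Both distributions are close to uniform, making this a harder comparison.

H(A) = 2.5320 bits
H(B) = 2.5510 bits

The distribution closer to uniform has higher entropy.
Answer: B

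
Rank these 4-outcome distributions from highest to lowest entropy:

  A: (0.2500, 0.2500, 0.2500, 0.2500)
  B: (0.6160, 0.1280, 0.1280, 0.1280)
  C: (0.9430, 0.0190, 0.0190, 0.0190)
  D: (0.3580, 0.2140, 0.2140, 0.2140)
A > D > B > C

Key insight: Entropy is maximized by uniform distributions and minimized by concentrated distributions.

Entropies:
  H(A) = 2.0000 bits
  H(B) = 1.5694 bits
  H(C) = 0.4058 bits
  H(D) = 1.9586 bits

Ranking: A > D > B > C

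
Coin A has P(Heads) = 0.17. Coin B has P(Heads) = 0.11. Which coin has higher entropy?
A

For binary distributions, entropy is maximized at p=0.5 and decreases as p moves toward 0 or 1.

H(A) = H(0.17) = 0.6577 bits
H(B) = H(0.11) = 0.4999 bits

Distribution A (p=0.17) is closer to uniform (p=0.5), so it has higher entropy.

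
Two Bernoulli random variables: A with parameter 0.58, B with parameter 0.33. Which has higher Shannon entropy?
A

For binary distributions, entropy is maximized at p=0.5 and decreases as p moves toward 0 or 1.

H(A) = H(0.58) = 0.9815 bits
H(B) = H(0.33) = 0.9149 bits

Distribution A (p=0.58) is closer to uniform (p=0.5), so it has higher entropy.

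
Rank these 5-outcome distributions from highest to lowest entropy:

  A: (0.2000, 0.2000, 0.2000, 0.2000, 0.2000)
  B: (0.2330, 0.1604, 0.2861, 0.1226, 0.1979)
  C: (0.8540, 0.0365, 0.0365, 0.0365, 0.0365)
A > B > C

Key insight: Entropy is maximized by uniform distributions and minimized by concentrated distributions.

- Uniform distributions have maximum entropy log₂(5) = 2.3219 bits
- The more "peaked" or concentrated a distribution, the lower its entropy

Entropies:
  H(A) = 2.3219 bits
  H(B) = 2.2635 bits
  H(C) = 0.8917 bits

Ranking: A > B > C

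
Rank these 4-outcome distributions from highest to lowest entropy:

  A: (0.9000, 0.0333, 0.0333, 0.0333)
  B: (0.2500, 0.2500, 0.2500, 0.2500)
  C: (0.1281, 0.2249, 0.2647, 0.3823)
B > C > A

Key insight: Entropy is maximized by uniform distributions and minimized by concentrated distributions.

- Uniform distributions have maximum entropy log₂(4) = 2.0000 bits
- The more "peaked" or concentrated a distribution, the lower its entropy

Entropies:
  H(A) = 0.6275 bits
  H(B) = 2.0000 bits
  H(C) = 1.9019 bits

Ranking: B > C > A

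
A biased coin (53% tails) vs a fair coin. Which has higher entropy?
Fair coin

The fair coin is uniform (p=0.5), maximizing binary entropy at 1 bit. The biased coin has H(0.53) ≈ 0.997 bits — its outcome is more predictable, so its entropy is lower.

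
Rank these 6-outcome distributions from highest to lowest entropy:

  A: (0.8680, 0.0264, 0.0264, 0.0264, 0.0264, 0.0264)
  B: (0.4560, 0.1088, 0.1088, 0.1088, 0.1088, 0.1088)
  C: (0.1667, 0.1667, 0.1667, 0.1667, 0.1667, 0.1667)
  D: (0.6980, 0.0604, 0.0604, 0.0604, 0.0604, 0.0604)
C > B > D > A

Key insight: Entropy is maximized by uniform distributions and minimized by concentrated distributions.

Entropies:
  H(A) = 0.8694 bits
  H(B) = 2.2575 bits
  H(C) = 2.5850 bits
  H(D) = 1.5849 bits

Ranking: C > B > D > A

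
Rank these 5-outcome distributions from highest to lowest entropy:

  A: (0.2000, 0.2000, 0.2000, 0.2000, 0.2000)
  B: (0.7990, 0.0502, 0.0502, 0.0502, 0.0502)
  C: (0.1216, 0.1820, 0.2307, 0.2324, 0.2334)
A > C > B

Key insight: Entropy is maximized by uniform distributions and minimized by concentrated distributions.

- Uniform distributions have maximum entropy log₂(5) = 2.3219 bits
- The more "peaked" or concentrated a distribution, the lower its entropy

Entropies:
  H(A) = 2.3219 bits
  H(B) = 1.1259 bits
  H(C) = 2.2843 bits

Ranking: A > C > B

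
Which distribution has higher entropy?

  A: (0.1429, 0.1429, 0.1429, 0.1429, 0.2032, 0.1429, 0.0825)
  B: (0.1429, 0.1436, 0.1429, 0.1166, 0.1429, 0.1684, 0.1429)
B

Both distributions are close to uniform, making this a harder comparison.

H(A) = 2.7694 bits
H(B) = 2.8005 bits

The distribution closer to uniform has higher entropy.
Answer: B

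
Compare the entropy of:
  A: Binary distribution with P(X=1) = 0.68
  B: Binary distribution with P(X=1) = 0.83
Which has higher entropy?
A

For binary distributions, entropy is maximized at p=0.5 and decreases as p moves toward 0 or 1.

H(A) = H(0.68) = 0.9044 bits
H(B) = H(0.83) = 0.6577 bits

Distribution A (p=0.68) is closer to uniform (p=0.5), so it has higher entropy.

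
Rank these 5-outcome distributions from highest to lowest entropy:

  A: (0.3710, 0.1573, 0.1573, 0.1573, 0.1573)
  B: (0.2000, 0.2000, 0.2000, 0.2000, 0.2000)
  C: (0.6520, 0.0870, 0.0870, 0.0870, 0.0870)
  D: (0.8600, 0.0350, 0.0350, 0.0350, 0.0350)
B > A > C > D

Key insight: Entropy is maximized by uniform distributions and minimized by concentrated distributions.

Entropies:
  H(A) = 2.2094 bits
  H(B) = 2.3219 bits
  H(C) = 1.6283 bits
  H(D) = 0.8642 bits

Ranking: B > A > C > D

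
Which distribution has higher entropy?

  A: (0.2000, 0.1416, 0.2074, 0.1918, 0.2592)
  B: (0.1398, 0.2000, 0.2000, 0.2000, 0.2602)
A

Both distributions are close to uniform, making this a harder comparison.

H(A) = 2.2962 bits
H(B) = 2.2953 bits

The distribution closer to uniform has higher entropy.
Answer: A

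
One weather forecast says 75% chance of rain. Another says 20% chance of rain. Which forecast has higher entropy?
75% forecast

Treat each forecast as a Bernoulli distribution. Binary entropy is maximized at p=0.5 and falls off symmetrically toward 0 or 1. The 75% forecast is closer to 50%, so it is more uncertain. H(75%) ≈ 0.811 bits, H(20%) ≈ 0.722 bits.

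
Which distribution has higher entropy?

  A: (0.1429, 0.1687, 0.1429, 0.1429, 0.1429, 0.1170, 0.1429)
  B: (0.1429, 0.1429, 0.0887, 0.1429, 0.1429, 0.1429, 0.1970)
A

Both distributions are close to uniform, making this a harder comparison.

H(A) = 2.8006 bits
H(B) = 2.7770 bits

The distribution closer to uniform has higher entropy.
Answer: A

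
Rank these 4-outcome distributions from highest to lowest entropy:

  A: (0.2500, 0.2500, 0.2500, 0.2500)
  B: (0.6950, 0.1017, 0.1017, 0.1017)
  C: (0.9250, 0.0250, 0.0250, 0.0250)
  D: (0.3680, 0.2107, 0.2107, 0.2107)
A > D > B > C

Key insight: Entropy is maximized by uniform distributions and minimized by concentrated distributions.

Entropies:
  H(A) = 2.0000 bits
  H(B) = 1.3707 bits
  H(C) = 0.5032 bits
  H(D) = 1.9508 bits

Ranking: A > D > B > C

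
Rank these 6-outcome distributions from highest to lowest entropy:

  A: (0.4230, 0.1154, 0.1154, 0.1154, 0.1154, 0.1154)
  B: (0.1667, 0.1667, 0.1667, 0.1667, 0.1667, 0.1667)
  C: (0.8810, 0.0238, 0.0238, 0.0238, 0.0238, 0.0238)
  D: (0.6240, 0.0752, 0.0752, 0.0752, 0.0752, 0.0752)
B > A > D > C

Key insight: Entropy is maximized by uniform distributions and minimized by concentrated distributions.

Entropies:
  H(A) = 2.3226 bits
  H(B) = 2.5850 bits
  H(C) = 0.8028 bits
  H(D) = 1.8282 bits

Ranking: B > A > D > C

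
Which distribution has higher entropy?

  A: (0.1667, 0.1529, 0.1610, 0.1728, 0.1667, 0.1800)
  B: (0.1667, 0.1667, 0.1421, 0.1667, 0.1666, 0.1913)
A

Both distributions are close to uniform, making this a harder comparison.

H(A) = 2.5831 bits
H(B) = 2.5797 bits

The distribution closer to uniform has higher entropy.
Answer: A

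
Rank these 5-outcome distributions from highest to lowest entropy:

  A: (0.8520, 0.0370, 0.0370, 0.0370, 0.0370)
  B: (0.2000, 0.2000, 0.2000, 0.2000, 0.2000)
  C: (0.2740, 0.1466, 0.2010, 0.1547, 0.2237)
B > C > A

Key insight: Entropy is maximized by uniform distributions and minimized by concentrated distributions.

- Uniform distributions have maximum entropy log₂(5) = 2.3219 bits
- The more "peaked" or concentrated a distribution, the lower its entropy

Entropies:
  H(A) = 0.9008 bits
  H(B) = 2.3219 bits
  H(C) = 2.2829 bits

Ranking: B > C > A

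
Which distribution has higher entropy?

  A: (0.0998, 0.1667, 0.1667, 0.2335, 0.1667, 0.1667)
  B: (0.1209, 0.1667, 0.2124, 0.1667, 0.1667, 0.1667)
B

Both distributions are close to uniform, making this a harder comparison.

H(A) = 2.5451 bits
H(B) = 2.5666 bits

The distribution closer to uniform has higher entropy.
Answer: B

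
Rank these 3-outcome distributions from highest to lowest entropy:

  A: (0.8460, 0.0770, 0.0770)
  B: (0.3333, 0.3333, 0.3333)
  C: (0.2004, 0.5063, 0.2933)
B > C > A

Key insight: Entropy is maximized by uniform distributions and minimized by concentrated distributions.

- Uniform distributions have maximum entropy log₂(3) = 1.5850 bits
- The more "peaked" or concentrated a distribution, the lower its entropy

Entropies:
  H(A) = 0.7738 bits
  H(B) = 1.5850 bits
  H(C) = 1.4809 bits

Ranking: B > C > A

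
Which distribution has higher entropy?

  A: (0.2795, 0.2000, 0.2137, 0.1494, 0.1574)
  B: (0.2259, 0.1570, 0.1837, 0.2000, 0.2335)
B

Both distributions are close to uniform, making this a harder comparison.

H(A) = 2.2838 bits
H(B) = 2.3076 bits

The distribution closer to uniform has higher entropy.
Answer: B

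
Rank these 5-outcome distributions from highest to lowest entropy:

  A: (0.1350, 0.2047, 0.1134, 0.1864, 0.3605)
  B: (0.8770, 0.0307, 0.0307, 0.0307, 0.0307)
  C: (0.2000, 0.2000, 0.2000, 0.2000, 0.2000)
C > A > B

Key insight: Entropy is maximized by uniform distributions and minimized by concentrated distributions.

- Uniform distributions have maximum entropy log₂(5) = 2.3219 bits
- The more "peaked" or concentrated a distribution, the lower its entropy

Entropies:
  H(A) = 2.1970 bits
  H(B) = 0.7839 bits
  H(C) = 2.3219 bits

Ranking: C > A > B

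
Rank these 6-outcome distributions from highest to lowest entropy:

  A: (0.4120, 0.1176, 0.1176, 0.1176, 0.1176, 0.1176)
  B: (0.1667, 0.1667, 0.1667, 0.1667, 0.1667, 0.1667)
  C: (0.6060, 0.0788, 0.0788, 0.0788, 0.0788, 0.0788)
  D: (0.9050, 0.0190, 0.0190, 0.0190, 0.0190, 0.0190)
B > A > C > D

Key insight: Entropy is maximized by uniform distributions and minimized by concentrated distributions.

Entropies:
  H(A) = 2.3428 bits
  H(B) = 2.5850 bits
  H(C) = 1.8822 bits
  H(D) = 0.6735 bits

Ranking: B > A > C > D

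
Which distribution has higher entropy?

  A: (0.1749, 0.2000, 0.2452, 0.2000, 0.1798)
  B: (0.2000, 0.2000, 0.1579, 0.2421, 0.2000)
A

Both distributions are close to uniform, making this a harder comparison.

H(A) = 2.3112 bits
H(B) = 2.3091 bits

The distribution closer to uniform has higher entropy.
Answer: A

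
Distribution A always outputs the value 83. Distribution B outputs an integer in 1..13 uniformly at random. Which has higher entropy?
B

A is deterministic, so H(A) = 0. B is uniform over 13 outcomes, so H(B) = log₂(13) = 3.700 bits. Any distribution with genuine randomness has higher entropy than a deterministic one.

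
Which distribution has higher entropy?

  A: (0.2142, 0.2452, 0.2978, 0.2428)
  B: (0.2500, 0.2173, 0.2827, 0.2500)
B

Both distributions are close to uniform, making this a harder comparison.

H(A) = 1.9897 bits
H(B) = 1.9938 bits

The distribution closer to uniform has higher entropy.
Answer: B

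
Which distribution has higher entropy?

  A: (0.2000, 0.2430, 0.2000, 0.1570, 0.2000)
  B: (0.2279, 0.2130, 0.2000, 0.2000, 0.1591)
B

Both distributions are close to uniform, making this a harder comparison.

H(A) = 2.3085 bits
H(B) = 2.3122 bits

The distribution closer to uniform has higher entropy.
Answer: B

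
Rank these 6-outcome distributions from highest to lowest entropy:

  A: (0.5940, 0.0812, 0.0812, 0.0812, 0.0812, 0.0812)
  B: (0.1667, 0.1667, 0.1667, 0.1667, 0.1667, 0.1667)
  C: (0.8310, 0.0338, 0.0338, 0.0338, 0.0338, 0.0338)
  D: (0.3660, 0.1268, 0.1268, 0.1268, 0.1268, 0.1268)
B > D > A > C

Key insight: Entropy is maximized by uniform distributions and minimized by concentrated distributions.

Entropies:
  H(A) = 1.9171 bits
  H(B) = 2.5850 bits
  H(C) = 1.0478 bits
  H(D) = 2.4197 bits

Ranking: B > D > A > C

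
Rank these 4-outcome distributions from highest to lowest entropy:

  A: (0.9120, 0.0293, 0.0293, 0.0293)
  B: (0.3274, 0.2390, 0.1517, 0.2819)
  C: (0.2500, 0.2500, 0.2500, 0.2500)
C > B > A

Key insight: Entropy is maximized by uniform distributions and minimized by concentrated distributions.

- Uniform distributions have maximum entropy log₂(4) = 2.0000 bits
- The more "peaked" or concentrated a distribution, the lower its entropy

Entropies:
  H(A) = 0.5692 bits
  H(B) = 1.9486 bits
  H(C) = 2.0000 bits

Ranking: C > B > A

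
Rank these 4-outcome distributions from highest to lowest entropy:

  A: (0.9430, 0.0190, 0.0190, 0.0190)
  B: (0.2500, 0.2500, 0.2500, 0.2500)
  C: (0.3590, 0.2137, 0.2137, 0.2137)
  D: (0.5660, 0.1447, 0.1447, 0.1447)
B > C > D > A

Key insight: Entropy is maximized by uniform distributions and minimized by concentrated distributions.

Entropies:
  H(A) = 0.4058 bits
  H(B) = 2.0000 bits
  H(C) = 1.9578 bits
  H(D) = 1.6753 bits

Ranking: B > C > D > A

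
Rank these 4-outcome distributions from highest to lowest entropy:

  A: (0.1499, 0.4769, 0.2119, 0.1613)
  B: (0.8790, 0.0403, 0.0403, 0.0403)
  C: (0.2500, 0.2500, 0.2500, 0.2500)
C > A > B

Key insight: Entropy is maximized by uniform distributions and minimized by concentrated distributions.

- Uniform distributions have maximum entropy log₂(4) = 2.0000 bits
- The more "peaked" or concentrated a distribution, the lower its entropy

Entropies:
  H(A) = 1.8187 bits
  H(B) = 0.7240 bits
  H(C) = 2.0000 bits

Ranking: C > A > B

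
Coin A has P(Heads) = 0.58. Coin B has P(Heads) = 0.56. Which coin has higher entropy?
B

For binary distributions, entropy is maximized at p=0.5 and decreases as p moves toward 0 or 1.

H(A) = H(0.58) = 0.9815 bits
H(B) = H(0.56) = 0.9896 bits

Distribution B (p=0.56) is closer to uniform (p=0.5), so it has higher entropy.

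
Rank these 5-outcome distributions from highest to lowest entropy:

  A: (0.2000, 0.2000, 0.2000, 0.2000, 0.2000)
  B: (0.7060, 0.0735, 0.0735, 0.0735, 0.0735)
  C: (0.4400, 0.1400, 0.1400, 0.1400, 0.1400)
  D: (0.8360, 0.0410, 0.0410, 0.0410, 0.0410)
A > C > B > D

Key insight: Entropy is maximized by uniform distributions and minimized by concentrated distributions.

Entropies:
  H(A) = 2.3219 bits
  H(B) = 1.4618 bits
  H(C) = 2.1096 bits
  H(D) = 0.9718 bits

Ranking: A > C > B > D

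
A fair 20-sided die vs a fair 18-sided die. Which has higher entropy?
20-sided die

Both are uniform distributions; for uniform over n outcomes, H = log₂(n). H(20-sided) = log₂(20) = 4.322 bits and H(18-sided) = log₂(18) = 4.170 bits. More outcomes in a uniform distribution means higher entropy.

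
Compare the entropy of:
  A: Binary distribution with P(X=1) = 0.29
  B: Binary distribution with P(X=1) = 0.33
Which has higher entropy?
B

For binary distributions, entropy is maximized at p=0.5 and decreases as p moves toward 0 or 1.

H(A) = H(0.29) = 0.8687 bits
H(B) = H(0.33) = 0.9149 bits

Distribution B (p=0.33) is closer to uniform (p=0.5), so it has higher entropy.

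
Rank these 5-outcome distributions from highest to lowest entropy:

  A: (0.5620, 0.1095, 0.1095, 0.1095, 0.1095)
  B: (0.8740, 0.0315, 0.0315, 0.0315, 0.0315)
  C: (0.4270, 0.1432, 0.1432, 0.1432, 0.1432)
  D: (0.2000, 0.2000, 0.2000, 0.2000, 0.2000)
D > C > A > B

Key insight: Entropy is maximized by uniform distributions and minimized by concentrated distributions.

Entropies:
  H(A) = 1.8649 bits
  H(B) = 0.7984 bits
  H(C) = 2.1306 bits
  H(D) = 2.3219 bits

Ranking: D > C > A > B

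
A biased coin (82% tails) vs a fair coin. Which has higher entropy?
Fair coin

The fair coin is uniform (p=0.5), maximizing binary entropy at 1 bit. The biased coin has H(0.82) ≈ 0.680 bits — its outcome is more predictable, so its entropy is lower.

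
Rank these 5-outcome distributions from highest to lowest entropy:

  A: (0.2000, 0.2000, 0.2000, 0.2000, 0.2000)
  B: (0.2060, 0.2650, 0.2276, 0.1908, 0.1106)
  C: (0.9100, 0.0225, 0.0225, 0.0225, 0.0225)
A > B > C

Key insight: Entropy is maximized by uniform distributions and minimized by concentrated distributions.

- Uniform distributions have maximum entropy log₂(5) = 2.3219 bits
- The more "peaked" or concentrated a distribution, the lower its entropy

Entropies:
  H(A) = 2.3219 bits
  H(B) = 2.2706 bits
  H(C) = 0.6165 bits

Ranking: A > B > C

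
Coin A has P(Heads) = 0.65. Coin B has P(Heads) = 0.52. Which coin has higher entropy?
B

For binary distributions, entropy is maximized at p=0.5 and decreases as p moves toward 0 or 1.

H(A) = H(0.65) = 0.9341 bits
H(B) = H(0.52) = 0.9988 bits

Distribution B (p=0.52) is closer to uniform (p=0.5), so it has higher entropy.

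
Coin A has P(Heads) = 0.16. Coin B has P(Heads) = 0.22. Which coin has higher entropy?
B

For binary distributions, entropy is maximized at p=0.5 and decreases as p moves toward 0 or 1.

H(A) = H(0.16) = 0.6343 bits
H(B) = H(0.22) = 0.7602 bits

Distribution B (p=0.22) is closer to uniform (p=0.5), so it has higher entropy.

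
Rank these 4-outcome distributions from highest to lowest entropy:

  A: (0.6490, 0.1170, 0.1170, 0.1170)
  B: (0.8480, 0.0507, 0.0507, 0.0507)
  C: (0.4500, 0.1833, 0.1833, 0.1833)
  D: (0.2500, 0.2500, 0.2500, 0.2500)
D > C > A > B

Key insight: Entropy is maximized by uniform distributions and minimized by concentrated distributions.

Entropies:
  H(A) = 1.4913 bits
  H(B) = 0.8557 bits
  H(C) = 1.8645 bits
  H(D) = 2.0000 bits

Ranking: D > C > A > B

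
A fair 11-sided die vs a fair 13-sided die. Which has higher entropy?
13-sided die

Both are uniform distributions; for uniform over n outcomes, H = log₂(n). H(11-sided) = log₂(11) = 3.459 bits and H(13-sided) = log₂(13) = 3.700 bits. More outcomes in a uniform distribution means higher entropy.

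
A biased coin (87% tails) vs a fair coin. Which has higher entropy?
Fair coin

The fair coin is uniform (p=0.5), maximizing binary entropy at 1 bit. The biased coin has H(0.87) ≈ 0.557 bits — its outcome is more predictable, so its entropy is lower.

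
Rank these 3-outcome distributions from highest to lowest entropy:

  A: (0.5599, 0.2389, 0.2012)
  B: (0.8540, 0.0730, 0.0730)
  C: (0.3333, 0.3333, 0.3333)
C > A > B

Key insight: Entropy is maximized by uniform distributions and minimized by concentrated distributions.

- Uniform distributions have maximum entropy log₂(3) = 1.5850 bits
- The more "peaked" or concentrated a distribution, the lower its entropy

Entropies:
  H(A) = 1.4274 bits
  H(B) = 0.7457 bits
  H(C) = 1.5850 bits

Ranking: C > A > B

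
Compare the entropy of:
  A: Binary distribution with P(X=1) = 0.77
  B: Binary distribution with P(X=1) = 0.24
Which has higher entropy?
B

For binary distributions, entropy is maximized at p=0.5 and decreases as p moves toward 0 or 1.

H(A) = H(0.77) = 0.7780 bits
H(B) = H(0.24) = 0.7950 bits

Distribution B (p=0.24) is closer to uniform (p=0.5), so it has higher entropy.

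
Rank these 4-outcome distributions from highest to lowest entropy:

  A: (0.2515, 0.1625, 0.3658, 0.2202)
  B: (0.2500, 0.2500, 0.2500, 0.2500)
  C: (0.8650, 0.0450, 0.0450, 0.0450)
B > A > C

Key insight: Entropy is maximized by uniform distributions and minimized by concentrated distributions.

- Uniform distributions have maximum entropy log₂(4) = 2.0000 bits
- The more "peaked" or concentrated a distribution, the lower its entropy

Entropies:
  H(A) = 1.9383 bits
  H(B) = 2.0000 bits
  H(C) = 0.7850 bits

Ranking: B > A > C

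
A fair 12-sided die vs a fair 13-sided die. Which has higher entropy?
13-sided die

Both are uniform distributions; for uniform over n outcomes, H = log₂(n). H(12-sided) = log₂(12) = 3.585 bits and H(13-sided) = log₂(13) = 3.700 bits. More outcomes in a uniform distribution means higher entropy.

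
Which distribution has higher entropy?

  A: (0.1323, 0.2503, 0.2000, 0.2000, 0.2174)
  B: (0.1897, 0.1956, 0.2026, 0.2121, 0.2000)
B

Both distributions are close to uniform, making this a harder comparison.

H(A) = 2.2937 bits
H(B) = 2.3209 bits

The distribution closer to uniform has higher entropy.
Answer: B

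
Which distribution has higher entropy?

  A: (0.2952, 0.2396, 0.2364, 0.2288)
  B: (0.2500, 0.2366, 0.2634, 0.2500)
B

Both distributions are close to uniform, making this a harder comparison.

H(A) = 1.9922 bits
H(B) = 1.9990 bits

The distribution closer to uniform has higher entropy.
Answer: B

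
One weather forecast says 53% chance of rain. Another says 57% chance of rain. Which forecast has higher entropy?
53% forecast

Treat each forecast as a Bernoulli distribution. Binary entropy is maximized at p=0.5 and falls off symmetrically toward 0 or 1. The 53% forecast is closer to 50%, so it is more uncertain. H(53%) ≈ 0.997 bits, H(57%) ≈ 0.986 bits.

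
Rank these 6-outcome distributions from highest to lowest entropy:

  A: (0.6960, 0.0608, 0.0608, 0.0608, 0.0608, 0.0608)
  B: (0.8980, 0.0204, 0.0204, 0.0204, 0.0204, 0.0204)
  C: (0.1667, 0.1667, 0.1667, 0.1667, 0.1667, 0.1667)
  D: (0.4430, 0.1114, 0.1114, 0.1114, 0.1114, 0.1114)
C > D > A > B

Key insight: Entropy is maximized by uniform distributions and minimized by concentrated distributions.

Entropies:
  H(A) = 1.5920 bits
  H(B) = 0.7121 bits
  H(C) = 2.5850 bits
  H(D) = 2.2839 bits

Ranking: C > D > A > B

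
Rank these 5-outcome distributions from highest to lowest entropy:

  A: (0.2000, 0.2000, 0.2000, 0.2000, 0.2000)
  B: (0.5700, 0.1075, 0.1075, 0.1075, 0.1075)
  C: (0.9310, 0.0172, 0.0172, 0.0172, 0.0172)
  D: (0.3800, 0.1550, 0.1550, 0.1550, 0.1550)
A > D > B > C

Key insight: Entropy is maximized by uniform distributions and minimized by concentrated distributions.

Entropies:
  H(A) = 2.3219 bits
  H(B) = 1.8458 bits
  H(C) = 0.5002 bits
  H(D) = 2.1980 bits

Ranking: A > D > B > C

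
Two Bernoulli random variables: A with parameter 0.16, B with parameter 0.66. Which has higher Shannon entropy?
B

For binary distributions, entropy is maximized at p=0.5 and decreases as p moves toward 0 or 1.

H(A) = H(0.16) = 0.6343 bits
H(B) = H(0.66) = 0.9248 bits

Distribution B (p=0.66) is closer to uniform (p=0.5), so it has higher entropy.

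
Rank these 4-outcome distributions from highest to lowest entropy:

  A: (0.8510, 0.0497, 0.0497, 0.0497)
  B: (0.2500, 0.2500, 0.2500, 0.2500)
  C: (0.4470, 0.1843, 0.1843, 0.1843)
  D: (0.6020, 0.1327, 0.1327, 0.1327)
B > C > D > A

Key insight: Entropy is maximized by uniform distributions and minimized by concentrated distributions.

Entropies:
  H(A) = 0.8435 bits
  H(B) = 2.0000 bits
  H(C) = 1.8684 bits
  H(D) = 1.6006 bits

Ranking: B > C > D > A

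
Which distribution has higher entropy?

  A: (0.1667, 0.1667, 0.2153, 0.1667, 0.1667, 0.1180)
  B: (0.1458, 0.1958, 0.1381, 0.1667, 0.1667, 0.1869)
B

Both distributions are close to uniform, making this a harder comparison.

H(A) = 2.5642 bits
H(B) = 2.5741 bits

The distribution closer to uniform has higher entropy.
Answer: B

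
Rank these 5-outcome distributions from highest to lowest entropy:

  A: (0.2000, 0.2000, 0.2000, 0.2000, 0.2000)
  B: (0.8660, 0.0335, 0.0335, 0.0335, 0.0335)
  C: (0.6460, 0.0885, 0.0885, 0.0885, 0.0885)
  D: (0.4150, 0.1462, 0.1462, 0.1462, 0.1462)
A > D > C > B

Key insight: Entropy is maximized by uniform distributions and minimized by concentrated distributions.

Entropies:
  H(A) = 2.3219 bits
  H(B) = 0.8363 bits
  H(C) = 1.6456 bits
  H(D) = 2.1491 bits

Ranking: A > D > C > B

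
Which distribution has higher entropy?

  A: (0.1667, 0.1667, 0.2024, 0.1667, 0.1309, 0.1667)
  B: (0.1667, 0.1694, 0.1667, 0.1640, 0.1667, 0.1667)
B

Both distributions are close to uniform, making this a harder comparison.

H(A) = 2.5738 bits
H(B) = 2.5849 bits

The distribution closer to uniform has higher entropy.
Answer: B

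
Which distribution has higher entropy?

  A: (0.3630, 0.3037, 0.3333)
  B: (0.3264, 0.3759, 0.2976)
A

Both distributions are close to uniform, making this a harder comparison.

H(A) = 1.5811 bits
H(B) = 1.5782 bits

The distribution closer to uniform has higher entropy.
Answer: A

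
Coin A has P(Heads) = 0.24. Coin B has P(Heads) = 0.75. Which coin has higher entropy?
B

For binary distributions, entropy is maximized at p=0.5 and decreases as p moves toward 0 or 1.

H(A) = H(0.24) = 0.7950 bits
H(B) = H(0.75) = 0.8113 bits

Distribution B (p=0.75) is closer to uniform (p=0.5), so it has higher entropy.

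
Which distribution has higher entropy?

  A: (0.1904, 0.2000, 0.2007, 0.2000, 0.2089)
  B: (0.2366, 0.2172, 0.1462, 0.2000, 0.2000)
A

Both distributions are close to uniform, making this a harder comparison.

H(A) = 2.3213 bits
H(B) = 2.3048 bits

The distribution closer to uniform has higher entropy.
Answer: A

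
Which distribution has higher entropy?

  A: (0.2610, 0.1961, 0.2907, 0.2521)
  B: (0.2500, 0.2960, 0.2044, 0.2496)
B

Both distributions are close to uniform, making this a harder comparison.

H(A) = 1.9860 bits
H(B) = 1.9878 bits

The distribution closer to uniform has higher entropy.
Answer: B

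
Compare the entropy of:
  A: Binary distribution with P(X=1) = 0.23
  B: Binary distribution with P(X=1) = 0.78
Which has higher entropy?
A

For binary distributions, entropy is maximized at p=0.5 and decreases as p moves toward 0 or 1.

H(A) = H(0.23) = 0.7780 bits
H(B) = H(0.78) = 0.7602 bits

Distribution A (p=0.23) is closer to uniform (p=0.5), so it has higher entropy.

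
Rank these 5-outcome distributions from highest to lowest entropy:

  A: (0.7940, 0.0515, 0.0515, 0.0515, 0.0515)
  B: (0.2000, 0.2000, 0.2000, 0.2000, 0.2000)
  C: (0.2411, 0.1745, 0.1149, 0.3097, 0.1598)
B > C > A

Key insight: Entropy is maximized by uniform distributions and minimized by concentrated distributions.

- Uniform distributions have maximum entropy log₂(5) = 2.3219 bits
- The more "peaked" or concentrated a distribution, the lower its entropy

Entropies:
  H(A) = 1.1458 bits
  H(B) = 2.3219 bits
  H(C) = 2.2395 bits

Ranking: B > C > A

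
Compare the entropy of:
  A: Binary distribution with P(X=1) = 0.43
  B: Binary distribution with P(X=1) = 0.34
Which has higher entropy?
A

For binary distributions, entropy is maximized at p=0.5 and decreases as p moves toward 0 or 1.

H(A) = H(0.43) = 0.9858 bits
H(B) = H(0.34) = 0.9248 bits

Distribution A (p=0.43) is closer to uniform (p=0.5), so it has higher entropy.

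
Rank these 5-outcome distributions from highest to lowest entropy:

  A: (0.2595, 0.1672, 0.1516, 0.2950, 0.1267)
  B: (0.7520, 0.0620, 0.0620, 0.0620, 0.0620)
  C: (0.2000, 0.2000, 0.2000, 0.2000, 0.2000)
C > A > B

Key insight: Entropy is maximized by uniform distributions and minimized by concentrated distributions.

- Uniform distributions have maximum entropy log₂(5) = 2.3219 bits
- The more "peaked" or concentrated a distribution, the lower its entropy

Entropies:
  H(A) = 2.2463 bits
  H(B) = 1.3041 bits
  H(C) = 2.3219 bits

Ranking: C > A > B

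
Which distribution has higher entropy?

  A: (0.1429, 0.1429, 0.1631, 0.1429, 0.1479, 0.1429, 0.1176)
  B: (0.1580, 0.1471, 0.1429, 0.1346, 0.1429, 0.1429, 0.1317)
B

Both distributions are close to uniform, making this a harder comparison.

H(A) = 2.8018 bits
H(B) = 2.8051 bits

The distribution closer to uniform has higher entropy.
Answer: B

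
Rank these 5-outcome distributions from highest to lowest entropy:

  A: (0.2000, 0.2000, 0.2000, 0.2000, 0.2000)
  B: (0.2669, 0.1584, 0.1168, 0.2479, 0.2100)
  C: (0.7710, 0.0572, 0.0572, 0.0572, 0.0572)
A > B > C

Key insight: Entropy is maximized by uniform distributions and minimized by concentrated distributions.

- Uniform distributions have maximum entropy log₂(5) = 2.3219 bits
- The more "peaked" or concentrated a distribution, the lower its entropy

Entropies:
  H(A) = 2.3219 bits
  H(B) = 2.2632 bits
  H(C) = 1.2343 bits

Ranking: A > B > C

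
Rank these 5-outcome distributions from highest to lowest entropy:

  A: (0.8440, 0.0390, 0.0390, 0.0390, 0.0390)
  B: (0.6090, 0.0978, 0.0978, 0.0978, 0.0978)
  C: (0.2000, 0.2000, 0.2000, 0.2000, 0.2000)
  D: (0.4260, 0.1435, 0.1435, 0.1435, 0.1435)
C > D > B > A

Key insight: Entropy is maximized by uniform distributions and minimized by concentrated distributions.

Entropies:
  H(A) = 0.9367 bits
  H(B) = 1.7474 bits
  H(C) = 2.3219 bits
  H(D) = 2.1321 bits

Ranking: C > D > B > A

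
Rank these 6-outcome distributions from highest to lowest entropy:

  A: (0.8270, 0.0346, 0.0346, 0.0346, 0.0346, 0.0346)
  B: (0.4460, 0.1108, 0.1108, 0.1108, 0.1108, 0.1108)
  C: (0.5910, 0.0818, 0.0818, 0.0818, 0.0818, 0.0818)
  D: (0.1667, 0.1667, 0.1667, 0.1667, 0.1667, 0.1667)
D > B > C > A

Key insight: Entropy is maximized by uniform distributions and minimized by concentrated distributions.

Entropies:
  H(A) = 1.0662 bits
  H(B) = 2.2779 bits
  H(C) = 1.9256 bits
  H(D) = 2.5850 bits

Ranking: D > B > C > A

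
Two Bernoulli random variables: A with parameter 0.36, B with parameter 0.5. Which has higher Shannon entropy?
B

For binary distributions, entropy is maximized at p=0.5 and decreases as p moves toward 0 or 1.

H(A) = H(0.36) = 0.9427 bits
H(B) = H(0.5) = 1.0000 bits

Distribution B (p=0.5) is closer to uniform (p=0.5), so it has higher entropy.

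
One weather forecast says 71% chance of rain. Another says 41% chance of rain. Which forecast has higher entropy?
41% forecast

Treat each forecast as a Bernoulli distribution. Binary entropy is maximized at p=0.5 and falls off symmetrically toward 0 or 1. The 41% forecast is closer to 50%, so it is more uncertain. H(71%) ≈ 0.869 bits, H(41%) ≈ 0.977 bits.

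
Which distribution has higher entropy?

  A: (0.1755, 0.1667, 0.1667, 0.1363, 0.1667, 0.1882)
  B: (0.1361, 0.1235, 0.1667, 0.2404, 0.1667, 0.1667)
A

Both distributions are close to uniform, making this a harder comparison.

H(A) = 2.5784 bits
H(B) = 2.5511 bits

The distribution closer to uniform has higher entropy.
Answer: A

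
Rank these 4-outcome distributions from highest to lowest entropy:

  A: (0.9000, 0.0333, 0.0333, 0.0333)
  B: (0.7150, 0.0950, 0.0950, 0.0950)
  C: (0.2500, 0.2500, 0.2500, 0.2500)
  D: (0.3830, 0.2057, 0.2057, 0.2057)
C > D > B > A

Key insight: Entropy is maximized by uniform distributions and minimized by concentrated distributions.

Entropies:
  H(A) = 0.6275 bits
  H(B) = 1.3139 bits
  H(C) = 2.0000 bits
  H(D) = 1.9381 bits

Ranking: C > D > B > A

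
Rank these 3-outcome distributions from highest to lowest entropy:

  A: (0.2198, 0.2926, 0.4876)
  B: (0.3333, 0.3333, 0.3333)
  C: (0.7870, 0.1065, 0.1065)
B > A > C

Key insight: Entropy is maximized by uniform distributions and minimized by concentrated distributions.

- Uniform distributions have maximum entropy log₂(3) = 1.5850 bits
- The more "peaked" or concentrated a distribution, the lower its entropy

Entropies:
  H(A) = 1.5044 bits
  H(B) = 1.5850 bits
  H(C) = 0.9602 bits

Ranking: B > A > C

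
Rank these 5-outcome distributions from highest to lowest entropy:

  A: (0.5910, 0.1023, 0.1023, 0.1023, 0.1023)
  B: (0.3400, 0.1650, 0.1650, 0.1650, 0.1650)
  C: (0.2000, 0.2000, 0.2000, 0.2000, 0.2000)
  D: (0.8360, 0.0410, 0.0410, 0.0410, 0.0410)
C > B > A > D

Key insight: Entropy is maximized by uniform distributions and minimized by concentrated distributions.

Entropies:
  H(A) = 1.7940 bits
  H(B) = 2.2448 bits
  H(C) = 2.3219 bits
  H(D) = 0.9718 bits

Ranking: C > B > A > D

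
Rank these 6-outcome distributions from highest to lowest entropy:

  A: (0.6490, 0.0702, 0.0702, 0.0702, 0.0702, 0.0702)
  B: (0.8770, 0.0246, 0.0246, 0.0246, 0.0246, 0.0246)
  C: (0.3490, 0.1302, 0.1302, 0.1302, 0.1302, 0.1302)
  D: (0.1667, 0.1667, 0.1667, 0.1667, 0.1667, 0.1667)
D > C > A > B

Key insight: Entropy is maximized by uniform distributions and minimized by concentrated distributions.

Entropies:
  H(A) = 1.7500 bits
  H(B) = 0.8235 bits
  H(C) = 2.4447 bits
  H(D) = 2.5850 bits

Ranking: D > C > A > B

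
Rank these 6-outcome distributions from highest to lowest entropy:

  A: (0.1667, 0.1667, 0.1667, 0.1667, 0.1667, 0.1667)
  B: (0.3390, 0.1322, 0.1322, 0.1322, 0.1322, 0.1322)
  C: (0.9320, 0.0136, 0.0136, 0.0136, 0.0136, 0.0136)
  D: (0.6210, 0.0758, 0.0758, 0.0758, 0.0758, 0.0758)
A > B > D > C

Key insight: Entropy is maximized by uniform distributions and minimized by concentrated distributions.

Entropies:
  H(A) = 2.5850 bits
  H(B) = 2.4587 bits
  H(C) = 0.5163 bits
  H(D) = 1.8373 bits

Ranking: A > B > D > C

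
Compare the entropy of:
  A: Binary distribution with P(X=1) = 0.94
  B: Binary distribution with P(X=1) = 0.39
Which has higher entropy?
B

For binary distributions, entropy is maximized at p=0.5 and decreases as p moves toward 0 or 1.

H(A) = H(0.94) = 0.3274 bits
H(B) = H(0.39) = 0.9648 bits

Distribution B (p=0.39) is closer to uniform (p=0.5), so it has higher entropy.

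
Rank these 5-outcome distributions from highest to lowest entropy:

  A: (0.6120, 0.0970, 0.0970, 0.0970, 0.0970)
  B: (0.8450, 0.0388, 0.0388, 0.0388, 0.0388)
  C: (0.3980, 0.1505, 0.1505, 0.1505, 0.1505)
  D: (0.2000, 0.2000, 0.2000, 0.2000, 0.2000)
D > C > A > B

Key insight: Entropy is maximized by uniform distributions and minimized by concentrated distributions.

Entropies:
  H(A) = 1.7395 bits
  H(B) = 0.9322 bits
  H(C) = 2.1738 bits
  H(D) = 2.3219 bits

Ranking: D > C > A > B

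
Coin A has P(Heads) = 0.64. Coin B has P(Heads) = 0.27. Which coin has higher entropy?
A

For binary distributions, entropy is maximized at p=0.5 and decreases as p moves toward 0 or 1.

H(A) = H(0.64) = 0.9427 bits
H(B) = H(0.27) = 0.8415 bits

Distribution A (p=0.64) is closer to uniform (p=0.5), so it has higher entropy.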